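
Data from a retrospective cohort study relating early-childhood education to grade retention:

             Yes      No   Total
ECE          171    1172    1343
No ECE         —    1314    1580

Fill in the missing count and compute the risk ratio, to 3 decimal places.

The missing cell is in the unexposed row: 1580 − 1314 = 266.
So a = 171, b = 1172, c = 266, d = 1314.
RR = [a/(a+b)] / [c/(c+d)] = (171/1343) / (266/1580) = 0.12733/0.16835 = 0.75630

0.756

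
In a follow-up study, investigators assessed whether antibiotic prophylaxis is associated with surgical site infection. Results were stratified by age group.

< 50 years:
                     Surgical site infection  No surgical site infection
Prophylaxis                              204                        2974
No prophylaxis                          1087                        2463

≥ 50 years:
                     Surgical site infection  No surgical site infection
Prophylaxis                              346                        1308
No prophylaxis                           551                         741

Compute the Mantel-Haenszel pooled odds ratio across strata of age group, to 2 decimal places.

OR_MH = Σ(aᵢdᵢ/nᵢ) / Σ(bᵢcᵢ/nᵢ), where nᵢ is the stratum total.
Stratum 1 (< 50 years): n = 6728; a·d/n = 204·2463/6728 = 74.6807; b·c/n = 2974·1087/6728 = 480.4902
Stratum 2 (≥ 50 years): n = 2946; a·d/n = 346·741/2946 = 87.0285; b·c/n = 1308·551/2946 = 244.6395
OR_MH = (74.6807 + 87.0285) / (480.4902 + 244.6395) = 161.7093 / 725.1297 = 0.22301

0.22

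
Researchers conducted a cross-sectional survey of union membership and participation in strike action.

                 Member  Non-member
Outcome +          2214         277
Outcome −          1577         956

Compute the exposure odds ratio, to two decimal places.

4.85

Reading the table with exposure as columns: a = 2214 (Member, case), b = 1577 (Member, non-case), c = 277 (Non-member, case), d = 956.
OR = (a·d)/(b·c) = (2214 × 956) / (1577 × 277) = 2116584 / 436829 = 4.84534
The odds of participation in strike action are about 4.85 times as high in the member group.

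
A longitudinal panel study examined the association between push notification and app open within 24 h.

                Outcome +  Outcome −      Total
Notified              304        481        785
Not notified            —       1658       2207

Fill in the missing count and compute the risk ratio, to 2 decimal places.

1.56

The missing cell is in the unexposed row: 2207 − 1658 = 549.
So a = 304, b = 481, c = 549, d = 1658.
RR = [a/(a+b)] / [c/(c+d)] = (304/785) / (549/2207) = 0.38726/0.24875 = 1.55680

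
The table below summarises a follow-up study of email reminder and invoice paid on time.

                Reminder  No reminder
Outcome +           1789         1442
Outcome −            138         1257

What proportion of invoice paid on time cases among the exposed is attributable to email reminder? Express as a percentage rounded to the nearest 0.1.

42.5

Reading the table with exposure as columns: a = 1789 (Reminder, case), b = 138 (Reminder, non-case), c = 1442 (No reminder, case), d = 1257.
Risk in exposed = 1789/1927 = 0.92839; risk in unexposed = 1442/2699 = 0.53427.
RR = 0.92839/0.53427 = 1.73767
AR% = (RR − 1)/RR × 100 = (1.73767 − 1)/1.73767 × 100 = 42.4515%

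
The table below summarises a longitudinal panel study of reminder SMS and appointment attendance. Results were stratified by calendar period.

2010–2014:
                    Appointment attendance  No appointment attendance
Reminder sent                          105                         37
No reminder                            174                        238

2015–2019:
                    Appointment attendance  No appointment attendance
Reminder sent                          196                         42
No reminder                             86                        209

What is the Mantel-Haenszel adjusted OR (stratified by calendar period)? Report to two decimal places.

OR_MH = Σ(aᵢdᵢ/nᵢ) / Σ(bᵢcᵢ/nᵢ), where nᵢ is the stratum total.
Stratum 1 (2010–2014): n = 554; a·d/n = 105·238/554 = 45.1083; b·c/n = 37·174/554 = 11.6209
Stratum 2 (2015–2019): n = 533; a·d/n = 196·209/533 = 76.8555; b·c/n = 42·86/533 = 6.7767
OR_MH = (45.1083 + 76.8555) / (11.6209 + 6.7767) = 121.9638 / 18.3977 = 6.62931

6.63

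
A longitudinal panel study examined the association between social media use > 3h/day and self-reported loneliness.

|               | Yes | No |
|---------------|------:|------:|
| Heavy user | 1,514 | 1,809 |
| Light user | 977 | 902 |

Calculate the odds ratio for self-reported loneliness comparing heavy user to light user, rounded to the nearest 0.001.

0.773

Cells: a = 1514, b = 1809, c = 977, d = 902.
OR = (a·d)/(b·c) = (1514 × 902) / (1809 × 977) = 1365628 / 1767393 = 0.77268
Exposure is associated with lower odds of self-reported loneliness (OR = 0.77 < 1).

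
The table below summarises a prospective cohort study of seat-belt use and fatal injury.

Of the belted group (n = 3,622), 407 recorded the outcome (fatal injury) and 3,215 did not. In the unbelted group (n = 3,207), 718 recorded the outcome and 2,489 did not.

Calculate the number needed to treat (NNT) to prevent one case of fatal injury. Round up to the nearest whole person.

9

Risk in treated group = 407/3622 = 0.11237; risk in control = 718/3207 = 0.22389.
Absolute risk reduction = 0.22389 − 0.11237 = 0.11152
NNT = 1 / ARR = 1 / 0.11152 = 8.967 → round up → 9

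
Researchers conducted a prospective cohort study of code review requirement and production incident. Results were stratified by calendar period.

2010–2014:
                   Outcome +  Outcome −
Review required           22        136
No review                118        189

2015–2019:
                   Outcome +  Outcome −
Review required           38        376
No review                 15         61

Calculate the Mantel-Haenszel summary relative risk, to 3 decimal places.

0.387

RR_MH = Σ(aᵢ·n₀ᵢ/nᵢ) / Σ(cᵢ·n₁ᵢ/nᵢ), with n₁ᵢ = aᵢ+bᵢ (exposed), n₀ᵢ = cᵢ+dᵢ (unexposed), nᵢ = n₁ᵢ+n₀ᵢ.
Stratum 1 (2010–2014): n₁ = 158, n₀ = 307, n = 465; a·n₀/n = 22·307/465 = 14.5247; c·n₁/n = 118·158/465 = 40.0946
Stratum 2 (2015–2019): n₁ = 414, n₀ = 76, n = 490; a·n₀/n = 38·76/490 = 5.8939; c·n₁/n = 15·414/490 = 12.6735
RR_MH = (14.5247 + 5.8939) / (40.0946 + 12.6735) = 20.4186 / 52.7681 = 0.38695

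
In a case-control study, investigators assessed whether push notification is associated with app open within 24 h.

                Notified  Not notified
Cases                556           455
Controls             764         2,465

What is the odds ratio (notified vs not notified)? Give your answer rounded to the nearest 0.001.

Reading the table with exposure as columns: a = 556 (Notified, case), b = 764 (Notified, non-case), c = 455 (Not notified, case), d = 2465.
OR = (a·d)/(b·c) = (556 × 2465) / (764 × 455) = 1370540 / 347620 = 3.94264
The odds of app open within 24 h are about 3.94 times as high in the notified group.

3.943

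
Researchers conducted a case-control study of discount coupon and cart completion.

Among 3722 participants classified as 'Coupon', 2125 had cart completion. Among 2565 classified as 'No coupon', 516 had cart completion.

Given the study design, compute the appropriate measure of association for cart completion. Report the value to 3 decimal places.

From the description: a = 2125, b = 1597, c = 516, d = 2049.
This is a case-control study: participants were sampled on outcome status, so risks in the source population cannot be estimated directly — relative risk is not valid here. The odds ratio is the appropriate measure.
OR = (a·d)/(b·c) = (2125 × 2049) / (1597 × 516) = 4354125 / 824052 = 5.28380

5.284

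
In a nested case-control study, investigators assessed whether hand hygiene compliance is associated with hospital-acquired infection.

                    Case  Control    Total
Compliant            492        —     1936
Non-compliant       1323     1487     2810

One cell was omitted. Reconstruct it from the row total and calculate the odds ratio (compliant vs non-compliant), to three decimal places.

The missing cell is in the exposed row: 1936 − 492 = 1444.
So a = 492, b = 1444, c = 1323, d = 1487.
OR = (a·d)/(b·c) = (492 × 1487) / (1444 × 1323) = 731604 / 1910412 = 0.38296

0.383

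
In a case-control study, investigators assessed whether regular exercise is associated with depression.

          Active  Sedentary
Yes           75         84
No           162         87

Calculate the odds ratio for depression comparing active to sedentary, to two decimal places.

Reading the table with exposure as columns: a = 75 (Active, case), b = 162 (Active, non-case), c = 84 (Sedentary, case), d = 87.
OR = (a·d)/(b·c) = (75 × 87) / (162 × 84) = 6525 / 13608 = 0.47950
Exposure is associated with lower odds of depression (OR = 0.48 < 1).

0.48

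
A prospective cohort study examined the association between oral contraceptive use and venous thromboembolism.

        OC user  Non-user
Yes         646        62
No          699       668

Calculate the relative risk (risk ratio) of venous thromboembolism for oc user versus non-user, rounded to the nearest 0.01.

Reading the table with exposure as columns: a = 646 (OC user, case), b = 699 (OC user, non-case), c = 62 (Non-user, case), d = 668.
Risk in exposed = 646/1345 = 0.48030; risk in unexposed = 62/730 = 0.08493.
RR = 0.48030 / 0.08493 = 5.65511
The risk among the exposed is 5.66 times that among the unexposed.

5.66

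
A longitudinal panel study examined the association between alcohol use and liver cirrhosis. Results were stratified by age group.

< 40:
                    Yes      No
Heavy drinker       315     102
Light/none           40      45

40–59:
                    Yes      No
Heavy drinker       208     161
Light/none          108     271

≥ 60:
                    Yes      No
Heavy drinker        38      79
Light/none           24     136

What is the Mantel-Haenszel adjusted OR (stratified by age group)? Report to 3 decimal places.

3.199

OR_MH = Σ(aᵢdᵢ/nᵢ) / Σ(bᵢcᵢ/nᵢ), where nᵢ is the stratum total.
Stratum 1 (< 40): n = 502; a·d/n = 315·45/502 = 28.2371; b·c/n = 102·40/502 = 8.1275
Stratum 2 (40–59): n = 748; a·d/n = 208·271/748 = 75.3583; b·c/n = 161·108/748 = 23.2460
Stratum 3 (≥ 60): n = 277; a·d/n = 38·136/277 = 18.6570; b·c/n = 79·24/277 = 6.8448
OR_MH = (28.2371 + 75.3583 + 18.6570) / (8.1275 + 23.2460 + 6.8448) = 122.2524 / 38.2182 = 3.19880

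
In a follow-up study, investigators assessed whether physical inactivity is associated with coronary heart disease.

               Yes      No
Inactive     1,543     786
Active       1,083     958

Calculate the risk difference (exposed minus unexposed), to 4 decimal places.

Cells: a = 1543, b = 786, c = 1083, d = 958.
Risk in exposed = 1543/2329 = 0.662516; risk in unexposed = 1083/2041 = 0.530622.
Risk difference = 0.662516 − 0.530622 = 0.131894

0.1319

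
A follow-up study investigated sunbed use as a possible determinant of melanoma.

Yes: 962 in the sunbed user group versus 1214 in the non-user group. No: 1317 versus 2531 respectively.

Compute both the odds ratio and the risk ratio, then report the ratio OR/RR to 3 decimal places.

1.169

From the description: a = 962, b = 1317, c = 1214, d = 2531.
OR = (962·2531)/(1317·1214) = 2434822/1598838 = 1.52287
Risk in exposed = 962/2279 = 0.42211; risk in unexposed = 1214/3745 = 0.32417; RR = 1.30216
OR/RR = 1.52287 / 1.30216 = 1.16950
The outcome is not rare, so the OR lies further from 1 than the RR.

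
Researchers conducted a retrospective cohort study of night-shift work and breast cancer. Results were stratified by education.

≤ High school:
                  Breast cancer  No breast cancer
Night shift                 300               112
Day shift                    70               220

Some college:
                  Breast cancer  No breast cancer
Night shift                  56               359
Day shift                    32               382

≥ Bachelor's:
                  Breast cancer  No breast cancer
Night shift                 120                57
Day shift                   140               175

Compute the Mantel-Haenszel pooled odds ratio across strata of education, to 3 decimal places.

3.940

OR_MH = Σ(aᵢdᵢ/nᵢ) / Σ(bᵢcᵢ/nᵢ), where nᵢ is the stratum total.
Stratum 1 (≤ High school): n = 702; a·d/n = 300·220/702 = 94.0171; b·c/n = 112·70/702 = 11.1681
Stratum 2 (Some college): n = 829; a·d/n = 56·382/829 = 25.8046; b·c/n = 359·32/829 = 13.8577
Stratum 3 (≥ Bachelor's): n = 492; a·d/n = 120·175/492 = 42.6829; b·c/n = 57·140/492 = 16.2195
OR_MH = (94.0171 + 25.8046 + 42.6829) / (11.1681 + 13.8577 + 16.2195) = 162.5046 / 41.2453 = 3.93996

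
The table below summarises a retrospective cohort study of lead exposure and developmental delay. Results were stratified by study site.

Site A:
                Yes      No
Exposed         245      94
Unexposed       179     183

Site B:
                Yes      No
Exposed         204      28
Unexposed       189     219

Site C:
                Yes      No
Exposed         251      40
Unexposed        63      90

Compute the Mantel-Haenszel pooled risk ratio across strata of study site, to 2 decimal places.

1.75

RR_MH = Σ(aᵢ·n₀ᵢ/nᵢ) / Σ(cᵢ·n₁ᵢ/nᵢ), with n₁ᵢ = aᵢ+bᵢ (exposed), n₀ᵢ = cᵢ+dᵢ (unexposed), nᵢ = n₁ᵢ+n₀ᵢ.
Stratum 1 (Site A): n₁ = 339, n₀ = 362, n = 701; a·n₀/n = 245·362/701 = 126.5193; c·n₁/n = 179·339/701 = 86.5635
Stratum 2 (Site B): n₁ = 232, n₀ = 408, n = 640; a·n₀/n = 204·408/640 = 130.0500; c·n₁/n = 189·232/640 = 68.5125
Stratum 3 (Site C): n₁ = 291, n₀ = 153, n = 444; a·n₀/n = 251·153/444 = 86.4932; c·n₁/n = 63·291/444 = 41.2905
RR_MH = (126.5193 + 130.0500 + 86.4932) / (86.5635 + 68.5125 + 41.2905) = 343.0625 / 196.3665 = 1.74705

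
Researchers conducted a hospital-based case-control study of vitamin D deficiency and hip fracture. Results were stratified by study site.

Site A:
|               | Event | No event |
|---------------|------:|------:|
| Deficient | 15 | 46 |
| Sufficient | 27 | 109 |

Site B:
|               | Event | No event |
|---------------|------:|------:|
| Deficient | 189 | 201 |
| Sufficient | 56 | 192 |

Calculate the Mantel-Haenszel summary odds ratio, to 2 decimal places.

2.72

OR_MH = Σ(aᵢdᵢ/nᵢ) / Σ(bᵢcᵢ/nᵢ), where nᵢ is the stratum total.
Stratum 1 (Site A): n = 197; a·d/n = 15·109/197 = 8.2995; b·c/n = 46·27/197 = 6.3046
Stratum 2 (Site B): n = 638; a·d/n = 189·192/638 = 56.8777; b·c/n = 201·56/638 = 17.6426
OR_MH = (8.2995 + 56.8777) / (6.3046 + 17.6426) = 65.1772 / 23.9472 = 2.72171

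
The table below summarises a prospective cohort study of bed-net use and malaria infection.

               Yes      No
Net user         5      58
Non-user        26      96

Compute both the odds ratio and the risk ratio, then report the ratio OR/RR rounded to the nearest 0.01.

0.85

Cells: a = 5, b = 58, c = 26, d = 96.
OR = (5·96)/(58·26) = 480/1508 = 0.31830
Risk in exposed = 5/63 = 0.07937; risk in unexposed = 26/122 = 0.21311; RR = 0.37241
OR/RR = 0.31830 / 0.37241 = 0.85472
The outcome is not rare, so the OR lies further from 1 than the RR.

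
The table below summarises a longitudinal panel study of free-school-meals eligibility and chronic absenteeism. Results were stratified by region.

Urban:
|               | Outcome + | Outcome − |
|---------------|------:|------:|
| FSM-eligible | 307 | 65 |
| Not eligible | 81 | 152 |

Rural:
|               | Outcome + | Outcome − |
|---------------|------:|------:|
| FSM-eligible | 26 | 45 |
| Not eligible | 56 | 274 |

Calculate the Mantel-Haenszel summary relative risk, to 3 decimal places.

2.338

RR_MH = Σ(aᵢ·n₀ᵢ/nᵢ) / Σ(cᵢ·n₁ᵢ/nᵢ), with n₁ᵢ = aᵢ+bᵢ (exposed), n₀ᵢ = cᵢ+dᵢ (unexposed), nᵢ = n₁ᵢ+n₀ᵢ.
Stratum 1 (Urban): n₁ = 372, n₀ = 233, n = 605; a·n₀/n = 307·233/605 = 118.2331; c·n₁/n = 81·372/605 = 49.8050
Stratum 2 (Rural): n₁ = 71, n₀ = 330, n = 401; a·n₀/n = 26·330/401 = 21.3965; c·n₁/n = 56·71/401 = 9.9152
RR_MH = (118.2331 + 21.3965) / (49.8050 + 9.9152) = 139.6296 / 59.7202 = 2.33806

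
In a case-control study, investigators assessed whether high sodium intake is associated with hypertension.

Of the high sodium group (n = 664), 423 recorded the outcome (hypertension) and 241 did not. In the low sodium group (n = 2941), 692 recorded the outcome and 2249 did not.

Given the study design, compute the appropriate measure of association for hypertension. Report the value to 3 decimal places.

5.704

From the description: a = 423, b = 241, c = 692, d = 2249.
This is a case-control study: participants were sampled on outcome status, so risks in the source population cannot be estimated directly — relative risk is not valid here. The odds ratio is the appropriate measure.
OR = (a·d)/(b·c) = (423 × 2249) / (241 × 692) = 951327 / 166772 = 5.70436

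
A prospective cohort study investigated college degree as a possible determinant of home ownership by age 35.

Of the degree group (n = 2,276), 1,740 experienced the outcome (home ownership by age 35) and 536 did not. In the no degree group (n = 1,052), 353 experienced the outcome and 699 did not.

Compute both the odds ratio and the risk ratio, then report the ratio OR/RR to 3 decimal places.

From the description: a = 1740, b = 536, c = 353, d = 699.
OR = (1740·699)/(536·353) = 1216260/189208 = 6.42816
Risk in exposed = 1740/2276 = 0.76450; risk in unexposed = 353/1052 = 0.33555; RR = 2.27834
OR/RR = 6.42816 / 2.27834 = 2.82143
The outcome is not rare, so the OR lies further from 1 than the RR.

2.821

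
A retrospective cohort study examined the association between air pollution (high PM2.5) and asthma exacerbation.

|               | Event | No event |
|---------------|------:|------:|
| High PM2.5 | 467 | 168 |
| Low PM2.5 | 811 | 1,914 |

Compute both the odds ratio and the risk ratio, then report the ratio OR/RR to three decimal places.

2.655

Cells: a = 467, b = 168, c = 811, d = 1914.
OR = (467·1914)/(168·811) = 893838/136248 = 6.56038
Risk in exposed = 467/635 = 0.73543; risk in unexposed = 811/2725 = 0.29761; RR = 2.47109
OR/RR = 6.56038 / 2.47109 = 2.65485
The outcome is not rare, so the OR lies further from 1 than the RR.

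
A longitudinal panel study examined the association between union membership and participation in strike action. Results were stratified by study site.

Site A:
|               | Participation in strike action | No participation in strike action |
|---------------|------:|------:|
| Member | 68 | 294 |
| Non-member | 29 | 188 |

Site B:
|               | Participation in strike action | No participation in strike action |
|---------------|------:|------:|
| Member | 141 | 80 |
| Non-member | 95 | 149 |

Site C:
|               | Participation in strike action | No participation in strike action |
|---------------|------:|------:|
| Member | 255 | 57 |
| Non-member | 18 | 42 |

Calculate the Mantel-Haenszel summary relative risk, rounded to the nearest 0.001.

RR_MH = Σ(aᵢ·n₀ᵢ/nᵢ) / Σ(cᵢ·n₁ᵢ/nᵢ), with n₁ᵢ = aᵢ+bᵢ (exposed), n₀ᵢ = cᵢ+dᵢ (unexposed), nᵢ = n₁ᵢ+n₀ᵢ.
Stratum 1 (Site A): n₁ = 362, n₀ = 217, n = 579; a·n₀/n = 68·217/579 = 25.4853; c·n₁/n = 29·362/579 = 18.1313
Stratum 2 (Site B): n₁ = 221, n₀ = 244, n = 465; a·n₀/n = 141·244/465 = 73.9871; c·n₁/n = 95·221/465 = 45.1505
Stratum 3 (Site C): n₁ = 312, n₀ = 60, n = 372; a·n₀/n = 255·60/372 = 41.1290; c·n₁/n = 18·312/372 = 15.0968
RR_MH = (25.4853 + 73.9871 + 41.1290) / (18.1313 + 45.1505 + 15.0968) = 140.6014 / 78.3786 = 1.79388

1.794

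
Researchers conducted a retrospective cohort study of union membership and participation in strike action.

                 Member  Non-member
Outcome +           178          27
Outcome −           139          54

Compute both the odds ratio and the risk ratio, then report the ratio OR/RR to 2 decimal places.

1.52

Reading the table with exposure as columns: a = 178 (Member, case), b = 139 (Member, non-case), c = 27 (Non-member, case), d = 54.
OR = (178·54)/(139·27) = 9612/3753 = 2.56115
Risk in exposed = 178/317 = 0.56151; risk in unexposed = 27/81 = 0.33333; RR = 1.68454
OR/RR = 2.56115 / 1.68454 = 1.52038
The outcome is not rare, so the OR lies further from 1 than the RR.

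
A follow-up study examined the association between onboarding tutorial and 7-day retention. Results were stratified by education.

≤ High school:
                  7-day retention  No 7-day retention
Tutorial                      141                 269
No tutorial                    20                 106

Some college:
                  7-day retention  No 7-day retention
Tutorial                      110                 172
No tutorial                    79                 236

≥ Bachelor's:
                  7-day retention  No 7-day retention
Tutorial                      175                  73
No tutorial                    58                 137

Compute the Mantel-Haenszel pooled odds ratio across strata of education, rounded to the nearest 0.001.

2.963

OR_MH = Σ(aᵢdᵢ/nᵢ) / Σ(bᵢcᵢ/nᵢ), where nᵢ is the stratum total.
Stratum 1 (≤ High school): n = 536; a·d/n = 141·106/536 = 27.8843; b·c/n = 269·20/536 = 10.0373
Stratum 2 (Some college): n = 597; a·d/n = 110·236/597 = 43.4841; b·c/n = 172·79/597 = 22.7605
Stratum 3 (≥ Bachelor's): n = 443; a·d/n = 175·137/443 = 54.1196; b·c/n = 73·58/443 = 9.5576
OR_MH = (27.8843 + 43.4841 + 54.1196) / (10.0373 + 22.7605 + 9.5576) = 125.4881 / 42.3553 = 2.96274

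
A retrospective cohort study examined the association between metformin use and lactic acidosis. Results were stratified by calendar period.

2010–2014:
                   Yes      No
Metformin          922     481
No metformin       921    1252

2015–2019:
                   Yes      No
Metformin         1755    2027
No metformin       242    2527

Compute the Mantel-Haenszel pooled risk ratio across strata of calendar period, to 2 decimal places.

RR_MH = Σ(aᵢ·n₀ᵢ/nᵢ) / Σ(cᵢ·n₁ᵢ/nᵢ), with n₁ᵢ = aᵢ+bᵢ (exposed), n₀ᵢ = cᵢ+dᵢ (unexposed), nᵢ = n₁ᵢ+n₀ᵢ.
Stratum 1 (2010–2014): n₁ = 1403, n₀ = 2173, n = 3576; a·n₀/n = 922·2173/3576 = 560.2645; c·n₁/n = 921·1403/3576 = 361.3431
Stratum 2 (2015–2019): n₁ = 3782, n₀ = 2769, n = 6551; a·n₀/n = 1755·2769/6551 = 741.8096; c·n₁/n = 242·3782/6551 = 139.7106
RR_MH = (560.2645 + 741.8096) / (361.3431 + 139.7106) = 1302.0742 / 501.0537 = 2.59867

2.60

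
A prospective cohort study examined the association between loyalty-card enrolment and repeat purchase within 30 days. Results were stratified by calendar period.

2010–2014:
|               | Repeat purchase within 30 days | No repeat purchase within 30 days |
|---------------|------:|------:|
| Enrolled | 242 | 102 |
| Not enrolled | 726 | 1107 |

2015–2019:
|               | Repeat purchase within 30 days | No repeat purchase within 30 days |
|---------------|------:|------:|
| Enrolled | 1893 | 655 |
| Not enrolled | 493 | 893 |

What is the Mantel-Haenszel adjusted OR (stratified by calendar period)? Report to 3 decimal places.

4.761

OR_MH = Σ(aᵢdᵢ/nᵢ) / Σ(bᵢcᵢ/nᵢ), where nᵢ is the stratum total.
Stratum 1 (2010–2014): n = 2177; a·d/n = 242·1107/2177 = 123.0565; b·c/n = 102·726/2177 = 34.0156
Stratum 2 (2015–2019): n = 3934; a·d/n = 1893·893/3934 = 429.7023; b·c/n = 655·493/3934 = 82.0831
OR_MH = (123.0565 + 429.7023) / (34.0156 + 82.0831) = 552.7588 / 116.0987 = 4.76111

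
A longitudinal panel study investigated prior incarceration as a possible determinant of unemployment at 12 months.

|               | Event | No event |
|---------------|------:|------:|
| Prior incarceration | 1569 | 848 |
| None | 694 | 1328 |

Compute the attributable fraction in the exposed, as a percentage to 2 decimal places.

Cells: a = 1569, b = 848, c = 694, d = 1328.
Risk in exposed = 1569/2417 = 0.64915; risk in unexposed = 694/2022 = 0.34322.
RR = 0.64915/0.34322 = 1.89133
AR% = (RR − 1)/RR × 100 = (1.89133 − 1)/1.89133 × 100 = 47.1272%

47.13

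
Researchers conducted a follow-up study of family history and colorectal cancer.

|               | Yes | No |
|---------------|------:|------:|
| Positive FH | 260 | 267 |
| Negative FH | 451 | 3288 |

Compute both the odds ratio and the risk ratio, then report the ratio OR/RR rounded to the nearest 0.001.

Cells: a = 260, b = 267, c = 451, d = 3288.
OR = (260·3288)/(267·451) = 854880/120417 = 7.09933
Risk in exposed = 260/527 = 0.49336; risk in unexposed = 451/3739 = 0.12062; RR = 4.09017
OR/RR = 7.09933 / 4.09017 = 1.73570
The outcome is not rare, so the OR lies further from 1 than the RR.

1.736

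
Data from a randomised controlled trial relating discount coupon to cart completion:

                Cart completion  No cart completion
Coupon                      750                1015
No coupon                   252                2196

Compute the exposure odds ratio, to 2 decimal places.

6.44

Cells: a = 750, b = 1015, c = 252, d = 2196.
OR = (a·d)/(b·c) = (750 × 2196) / (1015 × 252) = 1647000 / 255780 = 6.43913
The odds of cart completion are about 6.44 times as high in the coupon group.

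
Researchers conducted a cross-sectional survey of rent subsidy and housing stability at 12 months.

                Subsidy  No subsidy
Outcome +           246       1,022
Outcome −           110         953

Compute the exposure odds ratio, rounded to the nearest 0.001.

Reading the table with exposure as columns: a = 246 (Subsidy, case), b = 110 (Subsidy, non-case), c = 1022 (No subsidy, case), d = 953.
OR = (a·d)/(b·c) = (246 × 953) / (110 × 1022) = 234438 / 112420 = 2.08538
The odds of housing stability at 12 months are about 2.09 times as high in the subsidy group.

2.085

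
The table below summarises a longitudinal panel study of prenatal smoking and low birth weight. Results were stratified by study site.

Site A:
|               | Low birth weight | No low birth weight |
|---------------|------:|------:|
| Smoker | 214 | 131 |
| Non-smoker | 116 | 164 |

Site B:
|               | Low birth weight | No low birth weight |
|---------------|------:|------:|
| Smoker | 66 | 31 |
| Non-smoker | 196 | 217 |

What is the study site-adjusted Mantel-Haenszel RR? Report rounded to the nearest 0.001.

RR_MH = Σ(aᵢ·n₀ᵢ/nᵢ) / Σ(cᵢ·n₁ᵢ/nᵢ), with n₁ᵢ = aᵢ+bᵢ (exposed), n₀ᵢ = cᵢ+dᵢ (unexposed), nᵢ = n₁ᵢ+n₀ᵢ.
Stratum 1 (Site A): n₁ = 345, n₀ = 280, n = 625; a·n₀/n = 214·280/625 = 95.8720; c·n₁/n = 116·345/625 = 64.0320
Stratum 2 (Site B): n₁ = 97, n₀ = 413, n = 510; a·n₀/n = 66·413/510 = 53.4471; c·n₁/n = 196·97/510 = 37.2784
RR_MH = (95.8720 + 53.4471) / (64.0320 + 37.2784) = 149.3191 / 101.3104 = 1.47388

1.474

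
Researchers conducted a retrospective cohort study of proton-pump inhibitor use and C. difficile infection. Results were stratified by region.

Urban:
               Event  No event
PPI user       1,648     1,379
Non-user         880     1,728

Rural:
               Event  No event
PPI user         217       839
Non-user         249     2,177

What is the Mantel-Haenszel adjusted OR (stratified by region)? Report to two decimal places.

OR_MH = Σ(aᵢdᵢ/nᵢ) / Σ(bᵢcᵢ/nᵢ), where nᵢ is the stratum total.
Stratum 1 (Urban): n = 5635; a·d/n = 1648·1728/5635 = 505.3672; b·c/n = 1379·880/5635 = 215.3540
Stratum 2 (Rural): n = 3482; a·d/n = 217·2177/3482 = 135.6717; b·c/n = 839·249/3482 = 59.9974
OR_MH = (505.3672 + 135.6717) / (215.3540 + 59.9974) = 641.0389 / 275.3515 = 2.32808

2.33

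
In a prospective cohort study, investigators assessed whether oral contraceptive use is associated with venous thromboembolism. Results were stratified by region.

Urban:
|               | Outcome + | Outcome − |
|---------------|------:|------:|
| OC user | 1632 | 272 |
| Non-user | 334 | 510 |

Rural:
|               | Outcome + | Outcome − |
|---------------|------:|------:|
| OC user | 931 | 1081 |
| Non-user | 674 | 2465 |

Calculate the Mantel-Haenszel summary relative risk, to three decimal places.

RR_MH = Σ(aᵢ·n₀ᵢ/nᵢ) / Σ(cᵢ·n₁ᵢ/nᵢ), with n₁ᵢ = aᵢ+bᵢ (exposed), n₀ᵢ = cᵢ+dᵢ (unexposed), nᵢ = n₁ᵢ+n₀ᵢ.
Stratum 1 (Urban): n₁ = 1904, n₀ = 844, n = 2748; a·n₀/n = 1632·844/2748 = 501.2402; c·n₁/n = 334·1904/2748 = 231.4178
Stratum 2 (Rural): n₁ = 2012, n₀ = 3139, n = 5151; a·n₀/n = 931·3139/5151 = 567.3479; c·n₁/n = 674·2012/5151 = 263.2669
RR_MH = (501.2402 + 567.3479) / (231.4178 + 263.2669) = 1068.5881 / 494.6847 = 2.16014

2.160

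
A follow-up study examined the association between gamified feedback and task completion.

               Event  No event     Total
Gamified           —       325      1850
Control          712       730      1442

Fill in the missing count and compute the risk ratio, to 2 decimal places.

1.67

The missing cell is in the exposed row: 1850 − 325 = 1525.
So a = 1525, b = 325, c = 712, d = 730.
RR = [a/(a+b)] / [c/(c+d)] = (1525/1850) / (712/1442) = 0.82432/0.49376 = 1.66949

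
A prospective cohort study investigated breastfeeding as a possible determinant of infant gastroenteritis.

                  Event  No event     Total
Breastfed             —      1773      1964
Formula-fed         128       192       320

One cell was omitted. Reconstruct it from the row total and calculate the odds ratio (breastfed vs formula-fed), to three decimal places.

The missing cell is in the exposed row: 1964 − 1773 = 191.
So a = 191, b = 1773, c = 128, d = 192.
OR = (a·d)/(b·c) = (191 × 192) / (1773 × 128) = 36672 / 226944 = 0.16159

0.162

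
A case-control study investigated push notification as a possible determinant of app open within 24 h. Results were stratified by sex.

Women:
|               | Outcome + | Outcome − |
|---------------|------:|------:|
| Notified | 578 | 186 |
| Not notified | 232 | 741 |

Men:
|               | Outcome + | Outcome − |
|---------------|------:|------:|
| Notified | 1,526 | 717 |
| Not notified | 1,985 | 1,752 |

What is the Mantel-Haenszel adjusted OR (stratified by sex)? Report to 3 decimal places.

OR_MH = Σ(aᵢdᵢ/nᵢ) / Σ(bᵢcᵢ/nᵢ), where nᵢ is the stratum total.
Stratum 1 (Women): n = 1737; a·d/n = 578·741/1737 = 246.5734; b·c/n = 186·232/1737 = 24.8428
Stratum 2 (Men): n = 5980; a·d/n = 1526·1752/5980 = 447.0823; b·c/n = 717·1985/5980 = 238.0008
OR_MH = (246.5734 + 447.0823) / (24.8428 + 238.0008) = 693.6557 / 262.8437 = 2.63904

2.639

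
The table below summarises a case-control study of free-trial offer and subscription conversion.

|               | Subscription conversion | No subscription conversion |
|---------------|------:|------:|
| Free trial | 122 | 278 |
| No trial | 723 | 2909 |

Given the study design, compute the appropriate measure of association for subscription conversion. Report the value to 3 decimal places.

Cells: a = 122, b = 278, c = 723, d = 2909.
This is a case-control study: participants were sampled on outcome status, so risks in the source population cannot be estimated directly — relative risk is not valid here. The odds ratio is the appropriate measure.
OR = (a·d)/(b·c) = (122 × 2909) / (278 × 723) = 354898 / 200994 = 1.76571

1.766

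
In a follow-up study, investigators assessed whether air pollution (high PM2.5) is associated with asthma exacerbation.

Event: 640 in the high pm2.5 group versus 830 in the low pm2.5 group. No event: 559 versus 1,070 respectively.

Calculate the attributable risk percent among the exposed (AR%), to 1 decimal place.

From the description: a = 640, b = 559, c = 830, d = 1070.
Risk in exposed = 640/1199 = 0.53378; risk in unexposed = 830/1900 = 0.43684.
RR = 0.53378/0.43684 = 1.22190
AR% = (RR − 1)/RR × 100 = (1.22190 − 1)/1.22190 × 100 = 18.1604%

18.2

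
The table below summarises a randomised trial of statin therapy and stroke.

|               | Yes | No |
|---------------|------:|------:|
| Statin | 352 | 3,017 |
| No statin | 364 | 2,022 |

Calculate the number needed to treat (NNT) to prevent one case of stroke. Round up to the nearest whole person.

Risk in treated group = 352/3369 = 0.10448; risk in control = 364/2386 = 0.15256.
Absolute risk reduction = 0.15256 − 0.10448 = 0.04807
NNT = 1 / ARR = 1 / 0.04807 = 20.801 → round up → 21

21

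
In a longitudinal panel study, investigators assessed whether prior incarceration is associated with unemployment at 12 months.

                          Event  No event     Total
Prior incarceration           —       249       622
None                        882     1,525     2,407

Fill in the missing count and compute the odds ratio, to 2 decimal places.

2.59

The missing cell is in the exposed row: 622 − 249 = 373.
So a = 373, b = 249, c = 882, d = 1525.
OR = (a·d)/(b·c) = (373 × 1525) / (249 × 882) = 568825 / 219618 = 2.59007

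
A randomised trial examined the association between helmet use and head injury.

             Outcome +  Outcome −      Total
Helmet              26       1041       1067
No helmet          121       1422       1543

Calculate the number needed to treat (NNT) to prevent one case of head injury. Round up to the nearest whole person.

19

Risk in treated group = 26/1067 = 0.02437; risk in control = 121/1543 = 0.07842.
Absolute risk reduction = 0.07842 − 0.02437 = 0.05405
NNT = 1 / ARR = 1 / 0.05405 = 18.501 → round up → 19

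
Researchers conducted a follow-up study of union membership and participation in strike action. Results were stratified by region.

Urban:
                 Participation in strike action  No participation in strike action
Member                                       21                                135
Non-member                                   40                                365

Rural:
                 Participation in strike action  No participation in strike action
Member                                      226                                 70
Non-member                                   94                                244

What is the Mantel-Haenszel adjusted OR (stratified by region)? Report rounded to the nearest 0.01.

5.03

OR_MH = Σ(aᵢdᵢ/nᵢ) / Σ(bᵢcᵢ/nᵢ), where nᵢ is the stratum total.
Stratum 1 (Urban): n = 561; a·d/n = 21·365/561 = 13.6631; b·c/n = 135·40/561 = 9.6257
Stratum 2 (Rural): n = 634; a·d/n = 226·244/634 = 86.9779; b·c/n = 70·94/634 = 10.3785
OR_MH = (13.6631 + 86.9779) / (9.6257 + 10.3785) = 100.6410 / 20.0042 = 5.03099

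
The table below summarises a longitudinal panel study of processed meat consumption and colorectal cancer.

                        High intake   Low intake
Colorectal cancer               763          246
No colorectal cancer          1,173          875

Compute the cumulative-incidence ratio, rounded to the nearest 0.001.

1.796

Reading the table with exposure as columns: a = 763 (High intake, case), b = 1173 (High intake, non-case), c = 246 (Low intake, case), d = 875.
Risk in exposed = 763/1936 = 0.39411; risk in unexposed = 246/1121 = 0.21945.
RR = 0.39411 / 0.21945 = 1.79593
The risk among the exposed is 1.80 times that among the unexposed.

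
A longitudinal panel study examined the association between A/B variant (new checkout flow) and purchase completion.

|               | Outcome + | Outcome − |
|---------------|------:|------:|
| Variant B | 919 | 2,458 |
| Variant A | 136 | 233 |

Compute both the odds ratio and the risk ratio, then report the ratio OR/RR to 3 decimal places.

0.868

Cells: a = 919, b = 2458, c = 136, d = 233.
OR = (919·233)/(2458·136) = 214127/334288 = 0.64055
Risk in exposed = 919/3377 = 0.27214; risk in unexposed = 136/369 = 0.36856; RR = 0.73837
OR/RR = 0.64055 / 0.73837 = 0.86752
The outcome is not rare, so the OR lies further from 1 than the RR.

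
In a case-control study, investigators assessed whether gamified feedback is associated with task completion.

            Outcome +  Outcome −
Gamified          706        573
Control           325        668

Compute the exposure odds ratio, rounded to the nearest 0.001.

2.532

Cells: a = 706, b = 573, c = 325, d = 668.
OR = (a·d)/(b·c) = (706 × 668) / (573 × 325) = 471608 / 186225 = 2.53246
The odds of task completion are about 2.53 times as high in the gamified group.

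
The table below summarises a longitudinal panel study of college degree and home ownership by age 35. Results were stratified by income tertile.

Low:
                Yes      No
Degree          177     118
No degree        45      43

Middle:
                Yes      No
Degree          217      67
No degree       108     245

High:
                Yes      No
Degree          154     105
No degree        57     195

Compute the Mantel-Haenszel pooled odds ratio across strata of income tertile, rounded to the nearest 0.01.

OR_MH = Σ(aᵢdᵢ/nᵢ) / Σ(bᵢcᵢ/nᵢ), where nᵢ is the stratum total.
Stratum 1 (Low): n = 383; a·d/n = 177·43/383 = 19.8721; b·c/n = 118·45/383 = 13.8642
Stratum 2 (Middle): n = 637; a·d/n = 217·245/637 = 83.4615; b·c/n = 67·108/637 = 11.3595
Stratum 3 (High): n = 511; a·d/n = 154·195/511 = 58.7671; b·c/n = 105·57/511 = 11.7123
OR_MH = (19.8721 + 83.4615 + 58.7671) / (13.8642 + 11.3595 + 11.7123) = 162.1007 / 36.9361 = 4.38869

4.39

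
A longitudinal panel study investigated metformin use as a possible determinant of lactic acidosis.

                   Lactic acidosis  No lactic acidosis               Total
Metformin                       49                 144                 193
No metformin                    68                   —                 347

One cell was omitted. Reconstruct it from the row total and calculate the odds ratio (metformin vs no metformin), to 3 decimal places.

The missing cell is in the unexposed row: 347 − 68 = 279.
So a = 49, b = 144, c = 68, d = 279.
OR = (a·d)/(b·c) = (49 × 279) / (144 × 68) = 13671 / 9792 = 1.39614

1.396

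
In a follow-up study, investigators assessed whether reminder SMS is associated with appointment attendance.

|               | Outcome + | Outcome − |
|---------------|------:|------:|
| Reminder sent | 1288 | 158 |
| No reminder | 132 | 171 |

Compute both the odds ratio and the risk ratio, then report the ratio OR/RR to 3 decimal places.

Cells: a = 1288, b = 158, c = 132, d = 171.
OR = (1288·171)/(158·132) = 220248/20856 = 10.56041
Risk in exposed = 1288/1446 = 0.89073; risk in unexposed = 132/303 = 0.43564; RR = 2.04464
OR/RR = 10.56041 / 2.04464 = 5.16493
The outcome is not rare, so the OR lies further from 1 than the RR.

5.165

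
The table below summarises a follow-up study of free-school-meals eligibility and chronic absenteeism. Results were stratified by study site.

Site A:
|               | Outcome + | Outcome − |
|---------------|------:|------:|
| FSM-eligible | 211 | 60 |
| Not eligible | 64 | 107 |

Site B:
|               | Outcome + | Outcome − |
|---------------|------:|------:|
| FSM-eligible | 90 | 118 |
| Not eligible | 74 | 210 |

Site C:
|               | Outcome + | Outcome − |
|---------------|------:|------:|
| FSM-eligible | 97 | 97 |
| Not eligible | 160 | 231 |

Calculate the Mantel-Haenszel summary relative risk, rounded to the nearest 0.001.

RR_MH = Σ(aᵢ·n₀ᵢ/nᵢ) / Σ(cᵢ·n₁ᵢ/nᵢ), with n₁ᵢ = aᵢ+bᵢ (exposed), n₀ᵢ = cᵢ+dᵢ (unexposed), nᵢ = n₁ᵢ+n₀ᵢ.
Stratum 1 (Site A): n₁ = 271, n₀ = 171, n = 442; a·n₀/n = 211·171/442 = 81.6312; c·n₁/n = 64·271/442 = 39.2398
Stratum 2 (Site B): n₁ = 208, n₀ = 284, n = 492; a·n₀/n = 90·284/492 = 51.9512; c·n₁/n = 74·208/492 = 31.2846
Stratum 3 (Site C): n₁ = 194, n₀ = 391, n = 585; a·n₀/n = 97·391/585 = 64.8325; c·n₁/n = 160·194/585 = 53.0598
RR_MH = (81.6312 + 51.9512 + 64.8325) / (39.2398 + 31.2846 + 53.0598) = 198.4149 / 123.5842 = 1.60550

1.606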